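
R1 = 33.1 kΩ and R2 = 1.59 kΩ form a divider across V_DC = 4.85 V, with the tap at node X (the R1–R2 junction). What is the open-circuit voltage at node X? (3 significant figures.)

Open-circuit (no load on X): V_th = V_DC · R2/(R1 + R2) = 4.85 × 1.59/(33.10 + 1.59) = 0.2223 V.

V_th ≈ 0.222 V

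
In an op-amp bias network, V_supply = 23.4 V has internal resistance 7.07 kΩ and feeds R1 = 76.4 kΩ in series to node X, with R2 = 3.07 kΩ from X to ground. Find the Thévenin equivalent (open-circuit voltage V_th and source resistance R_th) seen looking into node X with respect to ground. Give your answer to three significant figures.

R1' = 7.07 + 76.4 = 83.47 kΩ (source resistance + R1).
Open-circuit (no load on X): V_th = V_supply · R2/(R1' + R2) = 23.4 × 3.07/(83.47 + 3.07) = 0.8301 V.
Looking into X with the source shorted: R_th = R1'·R2/(R1'+R2) = 83.47 × 3.07/86.54 = 2.961 kΩ.

V_th ≈ 0.830 V, R_th ≈ 2.96 kΩ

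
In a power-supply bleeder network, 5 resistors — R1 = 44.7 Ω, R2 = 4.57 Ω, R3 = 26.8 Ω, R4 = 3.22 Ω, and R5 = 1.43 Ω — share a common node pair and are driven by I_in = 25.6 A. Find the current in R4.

Conductances: ΣG = 1/44.7 + 1/4.57 + 1/26.8 + 1/3.22 + 1/1.43 = 1.288 (1/Ω).
R4 takes the fraction G_k/ΣG = 0.3106/1.288 = 0.2410, so I = 25.6 × 0.2410 = 6.171 A.

I ≈ 6.17 A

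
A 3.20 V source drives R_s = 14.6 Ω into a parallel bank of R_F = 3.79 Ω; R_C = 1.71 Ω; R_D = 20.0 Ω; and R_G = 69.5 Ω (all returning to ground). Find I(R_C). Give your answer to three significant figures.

I ≈ 0.131 A

Parallel bank: R_p = 1/(1/3.79 + 1/1.71 + 1/20.0 + 1/69.5) = 1.095 Ω.
V_A by voltage divider: V_A = 3.20 × 1.095/(14.6 + 1.095) = 0.2233 V.
I(R_C) = V_A / R_C = 0.2233/1.71 = 0.1306 A.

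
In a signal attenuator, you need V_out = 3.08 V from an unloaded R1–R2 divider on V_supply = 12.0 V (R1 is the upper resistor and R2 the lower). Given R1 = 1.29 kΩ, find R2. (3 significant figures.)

V_out/V_supply = R2/(R1+R2) = 0.2567.
Rearranging, R2 = R1·k/(1−k) = 1.29 × 0.3453 = 0.4454 kΩ.

R2 ≈ 0.445 kΩ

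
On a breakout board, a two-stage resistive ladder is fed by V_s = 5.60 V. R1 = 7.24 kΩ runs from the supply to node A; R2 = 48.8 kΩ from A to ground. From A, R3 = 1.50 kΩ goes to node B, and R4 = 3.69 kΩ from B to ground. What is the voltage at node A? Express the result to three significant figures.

Node A sees R2 in parallel with the series input of stage 2, R3 + R4 = 5.190 kΩ.
R2 ‖ (R3+R4) = 4.691 kΩ.
V_A = 5.60 × 4.691/(7.24 + 4.691) = 2.202 V.

V_A ≈ 2.20 V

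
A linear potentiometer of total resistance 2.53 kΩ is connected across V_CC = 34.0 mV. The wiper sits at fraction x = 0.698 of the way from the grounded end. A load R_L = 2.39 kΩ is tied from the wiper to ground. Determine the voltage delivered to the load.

The pot divides into 0.7641 kΩ above the wiper and 1.766 kΩ below.
Lower segment in parallel with the load: 1.766 ‖ 2.39 = 1.016 kΩ.
V_out = 34.0 × 1.016/(0.7641 + 1.016) = 19.40 mV.

V_out ≈ 19.4 mV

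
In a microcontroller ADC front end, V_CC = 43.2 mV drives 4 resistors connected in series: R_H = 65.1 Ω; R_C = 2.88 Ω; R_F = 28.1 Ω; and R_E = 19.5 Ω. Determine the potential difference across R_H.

V ≈ 24.3 mV

Series total: ΣR = 65.1 + 2.88 + 28.1 + 19.5 = 115.6 Ω.
Voltage divider: V = V_CC · (65.10 / 115.6) = 43.2 × 0.5632 = 24.33 mV.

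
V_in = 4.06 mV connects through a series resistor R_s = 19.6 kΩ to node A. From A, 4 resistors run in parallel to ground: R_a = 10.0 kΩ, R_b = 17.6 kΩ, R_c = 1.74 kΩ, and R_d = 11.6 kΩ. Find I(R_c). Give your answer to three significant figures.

I ≈ 0.137 µA

Equivalent of the parallel group: R_p = 1.223 kΩ.
Node voltage V_A = V_in · R_p/(R_s + R_p) = 4.06 × 0.05873 = 0.2384 mV.
Branch current I = V_A/R_c = 0.2384/1.74 = 0.1370 µA.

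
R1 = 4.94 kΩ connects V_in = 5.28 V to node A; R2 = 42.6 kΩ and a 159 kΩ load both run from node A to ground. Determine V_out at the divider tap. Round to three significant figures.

First combine the lower leg with the load: R2 ‖ R_L = 33.60 kΩ.
Now apply the divider: V_out = 5.28 × 0.8718 = 4.603 V.
(Unloaded it would be 4.73 V; the load pulls it down.)

V_out ≈ 4.60 V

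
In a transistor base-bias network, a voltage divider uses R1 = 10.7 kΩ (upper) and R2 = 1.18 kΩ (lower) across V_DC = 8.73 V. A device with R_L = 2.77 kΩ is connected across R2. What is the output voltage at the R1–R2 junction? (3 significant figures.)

First combine the lower leg with the load: R2 ‖ R_L = 0.8275 kΩ.
Voltage divider with the loaded lower leg: V_out = 8.73 × 0.8275/(10.7 + 0.8275) = 8.73 × 0.07178 = 0.6267 V.
(Unloaded it would be 0.867 V; the load pulls it down.)

V_out ≈ 0.627 V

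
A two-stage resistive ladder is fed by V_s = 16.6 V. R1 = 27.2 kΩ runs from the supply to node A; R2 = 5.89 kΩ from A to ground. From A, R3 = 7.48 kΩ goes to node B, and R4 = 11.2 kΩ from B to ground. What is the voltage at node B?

Node A sees R2 in parallel with the series input of stage 2, R3 + R4 = 18.68 kΩ.
R2 ‖ (R3+R4) = 4.478 kΩ.
So V_A = 16.6 × 0.1414 = 2.347 V.
Then the unloaded second divider: V_B = V_A × R4/(R3+R4) = 2.347 × 0.5996 = 1.407 V.

V_B ≈ 1.41 V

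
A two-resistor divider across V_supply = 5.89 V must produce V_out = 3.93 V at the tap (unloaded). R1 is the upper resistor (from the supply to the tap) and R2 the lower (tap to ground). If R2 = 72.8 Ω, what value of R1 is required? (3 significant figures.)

R1 ≈ 36.3 Ω

The divider ratio is R2/(R1+R2) = 3.93/5.89 = 0.6672.
R1 = R2·(1/k − 1) = 72.8 × 0.4987 = 36.31 Ω.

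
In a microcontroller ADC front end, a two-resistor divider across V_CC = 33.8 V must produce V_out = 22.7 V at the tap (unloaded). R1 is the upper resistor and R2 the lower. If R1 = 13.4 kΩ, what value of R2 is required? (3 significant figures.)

The divider ratio is R2/(R1+R2) = 22.7/33.8 = 0.6716.
Rearranging, R2 = R1·k/(1−k) = 13.4 × 2.045 = 27.40 kΩ.

R2 ≈ 27.4 kΩ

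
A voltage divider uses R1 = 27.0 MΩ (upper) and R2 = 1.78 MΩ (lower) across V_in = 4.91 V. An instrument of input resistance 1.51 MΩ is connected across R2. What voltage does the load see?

V_out ≈ 0.144 V

R2 ‖ R_L = (1.78 × 1.51)/(1.78 + 1.51) = 0.8170 MΩ.
Now apply the divider: V_out = 4.91 × 0.02937 = 0.1442 V.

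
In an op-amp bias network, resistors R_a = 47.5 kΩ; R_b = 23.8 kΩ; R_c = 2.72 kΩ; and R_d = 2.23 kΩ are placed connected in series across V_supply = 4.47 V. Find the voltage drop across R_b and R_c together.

Series total: ΣR = 47.5 + 23.8 + 2.72 + 2.23 = 76.25 kΩ.
R_{R_b..R_c} = 23.8 + 2.72 = 26.52 kΩ.
V = V_supply · R/ΣR = 4.47 × 0.3478 = 1.555 V.

V ≈ 1.55 V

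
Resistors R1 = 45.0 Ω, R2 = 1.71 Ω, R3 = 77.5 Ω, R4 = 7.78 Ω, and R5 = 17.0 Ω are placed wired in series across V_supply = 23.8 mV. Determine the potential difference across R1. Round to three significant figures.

V ≈ 7.19 mV

ΣR = 45.0 + 1.71 + 77.5 + 7.78 + 17.0 = 149.0 Ω.
Voltage divider: V = V_supply · (45.00 / 149.0) = 23.8 × 0.3020 = 7.188 mV.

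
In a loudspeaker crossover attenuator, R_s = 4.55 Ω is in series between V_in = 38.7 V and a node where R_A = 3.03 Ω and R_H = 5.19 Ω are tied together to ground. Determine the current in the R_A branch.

Parallel bank: R_p = 1/(1/3.03 + 1/5.19) = 1.913 Ω.
V_A by voltage divider: V_A = 38.7 × 1.913/(4.55 + 1.913) = 11.46 V.
I(R_A) = V_A / R_A = 11.46/3.03 = 3.781 A.
(Equivalently: I_total = 5.988 A, then current-divider fraction G_k/ΣG = 0.6314.)

I ≈ 3.78 A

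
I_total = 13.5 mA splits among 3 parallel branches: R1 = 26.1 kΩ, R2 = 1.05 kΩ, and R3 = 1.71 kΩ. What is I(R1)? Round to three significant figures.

I ≈ 0.328 mA

ΣG = 1/26.1 + 1/1.05 + 1/1.71 = 1.575.
R1 takes the fraction G_k/ΣG = 0.03831/1.575 = 0.02432, so I = 13.5 × 0.02432 = 0.3283 mA.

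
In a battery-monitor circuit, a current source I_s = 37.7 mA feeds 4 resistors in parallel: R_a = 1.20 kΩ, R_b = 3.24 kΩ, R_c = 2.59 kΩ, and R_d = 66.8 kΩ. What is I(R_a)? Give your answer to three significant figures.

I ≈ 20.4 mA

ΣG = 1/1.20 + 1/3.24 + 1/2.59 + 1/66.8 = 1.543.
Current divider: I(R_a) = I_s · G_k/ΣG = 37.7 × (0.8333/1.543) = 37.7 × 0.5401 = 20.36 mA.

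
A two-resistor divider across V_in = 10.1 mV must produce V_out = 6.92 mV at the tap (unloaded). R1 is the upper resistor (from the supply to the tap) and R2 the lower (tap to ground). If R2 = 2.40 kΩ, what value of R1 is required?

V_out/V_in = R2/(R1+R2) = 0.6851.
R1 = R2·(1/k − 1) = 2.40 × 0.4595 = 1.103 kΩ.

R1 ≈ 1.10 kΩ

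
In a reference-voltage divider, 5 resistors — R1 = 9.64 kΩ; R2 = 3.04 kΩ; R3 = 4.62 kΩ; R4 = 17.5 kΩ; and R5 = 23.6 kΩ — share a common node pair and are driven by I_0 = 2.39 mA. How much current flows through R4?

Conductances: ΣG = 1/9.64 + 1/3.04 + 1/4.62 + 1/17.5 + 1/23.6 = 0.7486 (1/kΩ).
By the current-divider rule, I = I_0 · G_k/ΣG = 2.39 × 0.07633 = 0.1824 mA.

I ≈ 0.182 mA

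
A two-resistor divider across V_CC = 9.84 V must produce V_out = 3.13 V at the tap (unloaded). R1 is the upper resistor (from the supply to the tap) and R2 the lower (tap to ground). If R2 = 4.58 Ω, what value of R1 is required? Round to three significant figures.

The divider ratio is R2/(R1+R2) = 3.13/9.84 = 0.3181.
R1 = R2·(1/k − 1) = 4.58 × 2.144 = 9.818 Ω.

R1 ≈ 9.82 Ω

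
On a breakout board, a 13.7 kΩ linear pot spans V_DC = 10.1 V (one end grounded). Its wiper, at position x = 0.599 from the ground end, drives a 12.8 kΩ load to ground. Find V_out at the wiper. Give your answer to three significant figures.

Split the track: R_lower = x·R_p = 8.206 kΩ, R_upper = (1−x)·R_p = 5.494 kΩ.
R_L loads the lower segment: effective lower R = 5.000 kΩ.
Then V_out = V_DC · 5.000/(5.494 + 5.000) = 4.813 V.
(Unloaded: V_out = x·V_DC = 6.05 V.)

V_out ≈ 4.81 V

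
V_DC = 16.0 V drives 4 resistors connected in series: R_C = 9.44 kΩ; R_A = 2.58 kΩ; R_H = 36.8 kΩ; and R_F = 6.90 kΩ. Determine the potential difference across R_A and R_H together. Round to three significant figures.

V ≈ 11.3 V

Total series resistance ΣR = 9.44 + 2.58 + 36.8 + 6.90 = 55.72 kΩ.
R_{R_A..R_H} = 2.58 + 36.8 = 39.38 kΩ.
By the voltage-divider rule, V = 16.0 × 39.38/55.72 = 11.31 V.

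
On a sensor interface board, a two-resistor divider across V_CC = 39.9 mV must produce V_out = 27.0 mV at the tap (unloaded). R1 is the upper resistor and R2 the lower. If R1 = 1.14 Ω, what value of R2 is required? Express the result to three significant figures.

R2 ≈ 2.39 Ω

V_out/V_CC = R2/(R1+R2) = 0.6767.
R2 = R1 · 0.6767/(1 − 0.6767) = 2.386 Ω.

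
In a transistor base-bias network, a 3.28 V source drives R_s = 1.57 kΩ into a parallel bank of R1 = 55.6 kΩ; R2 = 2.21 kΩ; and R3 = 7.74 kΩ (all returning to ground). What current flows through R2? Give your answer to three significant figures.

I ≈ 0.764 mA

Parallel bank: R_p = 1/(1/55.6 + 1/2.21 + 1/7.74) = 1.668 kΩ.
V_A = 3.28 × 1.668/3.238 = 1.689 V.
I(R2) = V_A / R2 = 1.689/2.21 = 0.7644 mA.
(Equivalently: I_total = 1.013 mA, then current-divider fraction G_k/ΣG = 0.7546.)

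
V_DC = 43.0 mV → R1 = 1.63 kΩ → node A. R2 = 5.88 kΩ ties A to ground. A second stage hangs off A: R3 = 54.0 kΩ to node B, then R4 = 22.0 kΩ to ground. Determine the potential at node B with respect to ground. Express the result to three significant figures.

V_B ≈ 9.58 mV

The second stage (R3 + R4 = 76.00 kΩ) loads node A in parallel with R2.
R2 ‖ (R3+R4) = 5.458 kΩ.
So V_A = 43.0 × 0.7700 = 33.11 mV.
V_B = V_A × 0.2895 = 9.585 mV.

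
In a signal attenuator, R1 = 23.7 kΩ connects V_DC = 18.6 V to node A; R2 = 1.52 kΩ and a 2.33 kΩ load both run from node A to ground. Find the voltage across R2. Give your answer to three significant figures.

R2 ‖ R_L = (1.52 × 2.33)/(1.52 + 2.33) = 0.9199 kΩ.
Then V_out = V_DC · R2'/(R1 + R2') = 18.6 × 0.9199/24.62 = 0.6950 V.
(Unloaded it would be 1.12 V; the load pulls it down.)

V_out ≈ 0.695 V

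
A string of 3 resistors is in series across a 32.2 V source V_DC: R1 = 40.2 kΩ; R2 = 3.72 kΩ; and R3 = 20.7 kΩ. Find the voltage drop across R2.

ΣR = 40.2 + 3.72 + 20.7 = 64.62 kΩ.
Voltage divider: V = V_DC · (3.720 / 64.62) = 32.2 × 0.05757 = 1.854 V.

V ≈ 1.85 V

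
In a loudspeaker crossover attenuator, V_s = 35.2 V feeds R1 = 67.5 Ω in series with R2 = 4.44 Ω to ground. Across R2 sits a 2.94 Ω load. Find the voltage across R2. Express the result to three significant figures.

V_out ≈ 0.899 V

First combine the lower leg with the load: R2 ‖ R_L = 1.769 Ω.
Then V_out = V_s · R2'/(R1 + R2') = 35.2 × 1.769/69.27 = 0.8988 V.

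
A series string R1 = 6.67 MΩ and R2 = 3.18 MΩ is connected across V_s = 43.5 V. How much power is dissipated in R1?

P ≈ 130 µW

Series current I = V_s/ΣR = 43.5/9.850 = 4.416 µA.
P(R1) = I²·R1 = (4.416)² × 6.67 = 130.1 µW.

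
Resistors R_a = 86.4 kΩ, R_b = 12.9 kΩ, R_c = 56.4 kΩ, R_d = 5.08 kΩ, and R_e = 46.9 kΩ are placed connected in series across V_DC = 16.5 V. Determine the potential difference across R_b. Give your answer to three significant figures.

Total series resistance ΣR = 86.4 + 12.9 + 56.4 + 5.08 + 46.9 = 207.7 kΩ.
By the voltage-divider rule, V = 16.5 × 12.90/207.7 = 1.025 V.

V ≈ 1.02 V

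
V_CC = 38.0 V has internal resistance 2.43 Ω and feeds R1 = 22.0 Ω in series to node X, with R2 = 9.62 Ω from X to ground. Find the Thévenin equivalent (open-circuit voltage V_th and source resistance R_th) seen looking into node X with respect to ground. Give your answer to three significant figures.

V_th ≈ 10.7 V, R_th ≈ 6.90 Ω

R1' = 2.43 + 22.0 = 24.43 Ω (source resistance + R1).
Open-circuit (no load on X): V_th = V_CC · R2/(R1' + R2) = 38.0 × 9.62/(24.43 + 9.62) = 10.74 V.
With V_CC suppressed (replaced by a short), R_th = R1' ‖ R2 = (24.43 × 9.62)/(24.43 + 9.62) = 6.902 Ω.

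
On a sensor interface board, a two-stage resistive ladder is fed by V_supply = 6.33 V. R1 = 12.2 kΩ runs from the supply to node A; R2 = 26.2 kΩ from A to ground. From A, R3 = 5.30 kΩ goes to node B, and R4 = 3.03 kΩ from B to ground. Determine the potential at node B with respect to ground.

Node A sees R2 in parallel with the series input of stage 2, R3 + R4 = 8.330 kΩ.
Effective lower resistance at A: R2 ‖ 8.330 = 6.320 kΩ.
So V_A = 6.33 × 0.3413 = 2.160 V.
Then the unloaded second divider: V_B = V_A × R4/(R3+R4) = 2.160 × 0.3637 = 0.7858 V.

V_B ≈ 0.786 V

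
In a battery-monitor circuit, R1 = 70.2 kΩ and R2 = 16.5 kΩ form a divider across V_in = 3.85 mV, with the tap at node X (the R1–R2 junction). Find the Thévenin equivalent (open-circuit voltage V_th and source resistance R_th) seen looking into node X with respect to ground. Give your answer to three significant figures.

V_th ≈ 0.733 mV, R_th ≈ 13.4 kΩ

With X open, the divider is unloaded: V_th = 3.85 × 16.5/86.70 = 0.7327 mV.
Looking into X with the source shorted: R_th = R1·R2/(R1+R2) = 70.20 × 16.5/86.70 = 13.36 kΩ.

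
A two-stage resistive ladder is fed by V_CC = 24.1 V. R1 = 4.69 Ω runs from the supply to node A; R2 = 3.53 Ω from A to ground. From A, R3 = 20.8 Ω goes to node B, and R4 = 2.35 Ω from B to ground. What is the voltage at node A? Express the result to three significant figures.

V_A ≈ 9.52 V

Looking into the second stage from A: R3 + R4 = 23.15 Ω appears in parallel with R2.
R2 ‖ (R3+R4) = 3.063 Ω.
V_A = 24.1 × 3.063/(4.69 + 3.063) = 9.521 V.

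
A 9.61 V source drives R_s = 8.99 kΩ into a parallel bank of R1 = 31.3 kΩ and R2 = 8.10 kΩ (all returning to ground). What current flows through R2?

I ≈ 0.495 mA

Combine the parallel branches: R_p = (1/31.3 + 1/8.10)⁻¹ = 6.435 kΩ.
Node voltage V_A = V_DC · R_p/(R_s + R_p) = 9.61 × 0.4172 = 4.009 V.
I(R2) = V_A / R2 = 4.009/8.10 = 0.4949 mA.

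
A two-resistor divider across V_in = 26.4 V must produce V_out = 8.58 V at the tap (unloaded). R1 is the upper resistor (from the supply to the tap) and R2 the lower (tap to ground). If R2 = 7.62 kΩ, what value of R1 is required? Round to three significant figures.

R1 ≈ 15.8 kΩ

Required fraction k = V_out/V_in = 0.3250.
R1 = R2·(1/k − 1) = 7.62 × 2.077 = 15.83 kΩ.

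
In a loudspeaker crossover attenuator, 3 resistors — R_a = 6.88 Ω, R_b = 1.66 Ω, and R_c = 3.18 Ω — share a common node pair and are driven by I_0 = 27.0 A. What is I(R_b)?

I ≈ 15.3 A

ΣG = 1/6.88 + 1/1.66 + 1/3.18 = 1.062.
R_b takes the fraction G_k/ΣG = 0.6024/1.062 = 0.5671, so I = 27.0 × 0.5671 = 15.31 A.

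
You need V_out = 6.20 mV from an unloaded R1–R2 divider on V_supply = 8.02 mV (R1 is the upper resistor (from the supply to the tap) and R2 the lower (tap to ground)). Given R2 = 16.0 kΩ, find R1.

The divider ratio is R2/(R1+R2) = 6.20/8.02 = 0.7731.
So R1 = R2 · (V_supply/V_out − 1) = 16.0 × (8.02/6.20 − 1) = 16.0 × 0.2935 = 4.697 kΩ.

R1 ≈ 4.70 kΩ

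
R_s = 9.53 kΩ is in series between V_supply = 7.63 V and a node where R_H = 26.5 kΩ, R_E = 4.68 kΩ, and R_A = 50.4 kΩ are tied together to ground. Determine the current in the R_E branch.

I ≈ 0.455 mA

Equivalent of the parallel group: R_p = 3.687 kΩ.
V_A = 7.63 × 3.687/13.22 = 2.128 V.
I(R_E) = V_A / R_E = 2.128/4.68 = 0.4548 mA.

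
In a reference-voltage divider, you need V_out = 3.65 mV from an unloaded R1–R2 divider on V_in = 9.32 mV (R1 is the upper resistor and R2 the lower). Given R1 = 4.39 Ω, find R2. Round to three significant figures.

R2 ≈ 2.83 Ω

Required fraction k = V_out/V_in = 0.3916.
So R2 = R1 · V_out/(V_in − V_out) = 4.39 × 3.65/(9.32 − 3.65) = 4.39 × 0.6437 = 2.826 Ω.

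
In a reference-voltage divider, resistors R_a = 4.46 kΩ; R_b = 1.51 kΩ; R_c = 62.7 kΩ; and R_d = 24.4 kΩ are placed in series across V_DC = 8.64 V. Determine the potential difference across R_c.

V ≈ 5.82 V

Series total: ΣR = 4.46 + 1.51 + 62.7 + 24.4 = 93.07 kΩ.
V = V_DC · R/ΣR = 8.64 × 0.6737 = 5.821 V.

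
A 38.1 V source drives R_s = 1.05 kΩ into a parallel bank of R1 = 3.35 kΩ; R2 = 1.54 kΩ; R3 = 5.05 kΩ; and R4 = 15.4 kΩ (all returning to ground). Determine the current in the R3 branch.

I ≈ 3.32 mA

Equivalent of the parallel group: R_p = 0.8259 kΩ.
V_A = 38.1 × 0.8259/1.876 = 16.77 V.
I(R3) = V_A / R3 = 16.77/5.05 = 3.322 mA.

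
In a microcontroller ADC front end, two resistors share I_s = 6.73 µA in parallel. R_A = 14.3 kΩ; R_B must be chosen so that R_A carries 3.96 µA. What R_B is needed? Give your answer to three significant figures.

R_B ≈ 20.4 kΩ

In a two-way split, I_A/I_s = R_B/(R_A + R_B).
With f = 0.5884, R_B = R_A · f/(1−f) = 14.3 × 1.430 = 20.44 kΩ.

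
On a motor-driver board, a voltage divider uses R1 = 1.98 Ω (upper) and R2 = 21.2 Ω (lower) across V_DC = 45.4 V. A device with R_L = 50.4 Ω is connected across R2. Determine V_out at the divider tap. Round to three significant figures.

V_out ≈ 40.1 V

First combine the lower leg with the load: R2 ‖ R_L = 14.92 Ω.
Now apply the divider: V_out = 45.4 × 0.8829 = 40.08 V.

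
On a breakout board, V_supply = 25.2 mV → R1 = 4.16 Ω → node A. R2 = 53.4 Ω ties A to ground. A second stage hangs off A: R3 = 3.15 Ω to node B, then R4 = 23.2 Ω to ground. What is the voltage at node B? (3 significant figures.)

V_B ≈ 18.0 mV

The second stage (R3 + R4 = 26.35 Ω) loads node A in parallel with R2.
R2 ‖ (R3+R4) = 17.64 Ω.
So V_A = 25.2 × 0.8092 = 20.39 mV.
V_B = V_A × 0.8805 = 17.95 mV.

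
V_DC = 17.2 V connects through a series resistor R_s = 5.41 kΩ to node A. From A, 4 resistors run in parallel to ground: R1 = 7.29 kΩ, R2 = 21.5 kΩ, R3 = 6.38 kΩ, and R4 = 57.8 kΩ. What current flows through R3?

Combine the parallel branches: R_p = (1/7.29 + 1/21.5 + 1/6.38 + 1/57.8)⁻¹ = 2.795 kΩ.
V_A by voltage divider: V_A = 17.2 × 2.795/(5.41 + 2.795) = 5.860 V.
Branch current I = V_A/R3 = 5.860/6.38 = 0.9184 mA.
(Check via current divider: I_total = 2.096 mA; share G_k/ΣG = 0.4382 → same result.)

I ≈ 0.918 mA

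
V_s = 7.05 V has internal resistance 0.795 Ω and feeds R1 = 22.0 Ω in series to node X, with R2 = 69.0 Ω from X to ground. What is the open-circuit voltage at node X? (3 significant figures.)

V_th ≈ 5.30 V

R1' = 0.795 + 22.0 = 22.80 Ω (source resistance + R1).
With X open, the divider is unloaded: V_th = 7.05 × 69.0/91.80 = 5.299 V.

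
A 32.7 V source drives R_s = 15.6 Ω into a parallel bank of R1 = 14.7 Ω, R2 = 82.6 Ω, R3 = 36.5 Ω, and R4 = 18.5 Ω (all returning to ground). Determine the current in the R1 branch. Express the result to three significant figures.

Combine the parallel branches: R_p = (1/14.7 + 1/82.6 + 1/36.5 + 1/18.5)⁻¹ = 6.189 Ω.
Node voltage V_A = V_DC · R_p/(R_s + R_p) = 32.7 × 0.2840 = 9.288 V.
I(R1) = V_A / R1 = 9.288/14.7 = 0.6318 A.
(Equivalently: I_total = 1.501 A, then current-divider fraction G_k/ΣG = 0.4210.)

I ≈ 0.632 A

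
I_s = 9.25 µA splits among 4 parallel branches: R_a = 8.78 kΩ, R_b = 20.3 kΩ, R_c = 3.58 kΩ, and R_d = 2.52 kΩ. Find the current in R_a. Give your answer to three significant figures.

I ≈ 1.26 µA

Conductances: ΣG = 1/8.78 + 1/20.3 + 1/3.58 + 1/2.52 = 0.8393 (1/kΩ).
R_a takes the fraction G_k/ΣG = 0.1139/0.8393 = 0.1357, so I = 9.25 × 0.1357 = 1.255 µA.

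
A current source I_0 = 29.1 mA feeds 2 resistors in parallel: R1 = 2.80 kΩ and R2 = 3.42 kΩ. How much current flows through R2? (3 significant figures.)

With just two branches, the current splits inversely with resistance.
I(R2) = 29.1 × 2.80/(2.80 + 3.42) = 29.1 × 0.4502 = 13.10 mA.

I ≈ 13.1 mA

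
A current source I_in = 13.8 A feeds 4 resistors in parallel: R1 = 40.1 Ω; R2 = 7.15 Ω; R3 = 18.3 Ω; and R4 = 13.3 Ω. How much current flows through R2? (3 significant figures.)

I ≈ 6.55 A

ΣG = 1/40.1 + 1/7.15 + 1/18.3 + 1/13.3 = 0.2946.
Current divider: I(R2) = I_in · G_k/ΣG = 13.8 × (0.1399/0.2946) = 13.8 × 0.4747 = 6.551 A.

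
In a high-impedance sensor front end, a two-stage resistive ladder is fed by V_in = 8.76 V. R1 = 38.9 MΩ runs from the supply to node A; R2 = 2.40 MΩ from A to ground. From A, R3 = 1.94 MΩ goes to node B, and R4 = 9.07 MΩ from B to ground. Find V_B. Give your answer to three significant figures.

Looking into the second stage from A: R3 + R4 = 11.01 MΩ appears in parallel with R2.
Effective lower resistance at A: R2 ‖ 11.01 = 1.970 MΩ.
V_A = 8.76 × 1.970/(38.9 + 1.970) = 0.4223 V.
Then the unloaded second divider: V_B = V_A × R4/(R3+R4) = 0.4223 × 0.8238 = 0.3479 V.

V_B ≈ 0.348 V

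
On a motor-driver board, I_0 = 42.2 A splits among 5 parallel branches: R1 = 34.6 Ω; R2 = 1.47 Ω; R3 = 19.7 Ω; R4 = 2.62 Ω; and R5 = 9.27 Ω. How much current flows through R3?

ΣG = 1/34.6 + 1/1.47 + 1/19.7 + 1/2.62 + 1/9.27 = 1.249.
By the current-divider rule, I = I_0 · G_k/ΣG = 42.2 × 0.04063 = 1.714 A.

I ≈ 1.71 A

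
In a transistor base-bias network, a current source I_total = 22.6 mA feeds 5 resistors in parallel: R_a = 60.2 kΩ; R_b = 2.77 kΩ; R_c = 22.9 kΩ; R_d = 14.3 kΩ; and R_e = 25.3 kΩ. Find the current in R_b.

Total conductance ΣG = 1/60.2 + 1/2.77 + 1/22.9 + 1/14.3 + 1/25.3 = 0.5307 (units of 1/kΩ).
R_b takes the fraction G_k/ΣG = 0.3610/0.5307 = 0.6802, so I = 22.6 × 0.6802 = 15.37 mA.

I ≈ 15.4 mA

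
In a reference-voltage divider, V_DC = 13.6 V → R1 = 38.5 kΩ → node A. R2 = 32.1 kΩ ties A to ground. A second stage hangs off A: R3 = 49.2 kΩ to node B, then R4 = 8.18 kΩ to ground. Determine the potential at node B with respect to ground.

V_B ≈ 0.675 V

Looking into the second stage from A: R3 + R4 = 57.38 kΩ appears in parallel with R2.
Effective lower resistance at A: R2 ‖ 57.38 = 20.58 kΩ.
V_A = 13.6 × 20.58/(38.5 + 20.58) = 4.738 V.
Stage 2 is unloaded, so V_B = V_A · R4/(R3+R4) = 4.738 × 8.18/57.38 = 0.6755 V.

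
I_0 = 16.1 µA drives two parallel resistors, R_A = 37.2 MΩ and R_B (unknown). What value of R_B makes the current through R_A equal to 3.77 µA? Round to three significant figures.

The fraction through R_A equals R_B/(R_A+R_B).
With f = 0.2342, R_B = R_A · f/(1−f) = 37.2 × 0.3058 = 11.37 MΩ.

R_B ≈ 11.4 MΩ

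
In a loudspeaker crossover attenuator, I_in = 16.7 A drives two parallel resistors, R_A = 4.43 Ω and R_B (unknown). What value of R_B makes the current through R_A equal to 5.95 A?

R_B ≈ 2.45 Ω

The fraction through R_A equals R_B/(R_A+R_B).
5.95/16.7 = R_B/(R_A + R_B) → R_B = R_A · (0.3563)/(1 − 0.3563) = 4.43 × 0.5535 = 2.452 Ω.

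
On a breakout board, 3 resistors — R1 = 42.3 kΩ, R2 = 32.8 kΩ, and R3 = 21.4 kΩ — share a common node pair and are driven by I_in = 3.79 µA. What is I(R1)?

Conductances: ΣG = 1/42.3 + 1/32.8 + 1/21.4 = 0.1009 (1/kΩ).
R1 takes the fraction G_k/ΣG = 0.02364/0.1009 = 0.2344, so I = 3.79 × 0.2344 = 0.8884 µA.

I ≈ 0.888 µA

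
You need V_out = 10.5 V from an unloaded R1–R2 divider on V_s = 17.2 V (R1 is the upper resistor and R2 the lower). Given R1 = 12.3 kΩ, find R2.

Required fraction k = V_out/V_s = 0.6105.
So R2 = R1 · V_out/(V_s − V_out) = 12.3 × 10.5/(17.2 − 10.5) = 12.3 × 1.567 = 19.28 kΩ.

R2 ≈ 19.3 kΩ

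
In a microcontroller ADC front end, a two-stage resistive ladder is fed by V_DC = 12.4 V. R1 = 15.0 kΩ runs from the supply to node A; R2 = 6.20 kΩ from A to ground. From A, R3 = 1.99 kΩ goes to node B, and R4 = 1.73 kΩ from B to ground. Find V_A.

The second stage (R3 + R4 = 3.720 kΩ) loads node A in parallel with R2.
Effective lower resistance at A: R2 ‖ 3.720 = 2.325 kΩ.
V_A = 12.4 × 2.325/(15.0 + 2.325) = 1.664 V.

V_A ≈ 1.66 V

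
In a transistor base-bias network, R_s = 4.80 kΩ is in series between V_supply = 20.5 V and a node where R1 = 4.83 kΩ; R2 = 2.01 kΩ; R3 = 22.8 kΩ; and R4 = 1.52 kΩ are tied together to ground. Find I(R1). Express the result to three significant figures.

Combine the parallel branches: R_p = (1/4.83 + 1/2.01 + 1/22.8 + 1/1.52)⁻¹ = 0.7111 kΩ.
V_A = 20.5 × 0.7111/5.511 = 2.645 V.
I(R1) = V_A / R1 = 2.645/4.83 = 0.5476 mA.

I ≈ 0.548 mA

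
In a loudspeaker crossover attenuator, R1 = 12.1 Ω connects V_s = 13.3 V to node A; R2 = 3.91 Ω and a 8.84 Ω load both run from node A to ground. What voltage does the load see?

First combine the lower leg with the load: R2 ‖ R_L = 2.711 Ω.
Voltage divider with the loaded lower leg: V_out = 13.3 × 2.711/(12.1 + 2.711) = 13.3 × 0.1830 = 2.434 V.

V_out ≈ 2.43 V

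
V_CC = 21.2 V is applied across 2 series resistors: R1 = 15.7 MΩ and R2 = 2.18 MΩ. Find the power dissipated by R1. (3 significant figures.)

P ≈ 22.1 µW

The common current is I = 21.2/17.88 = 1.186 µA.
P(R1) = I²·R1 = (1.186)² × 15.7 = 22.07 µW.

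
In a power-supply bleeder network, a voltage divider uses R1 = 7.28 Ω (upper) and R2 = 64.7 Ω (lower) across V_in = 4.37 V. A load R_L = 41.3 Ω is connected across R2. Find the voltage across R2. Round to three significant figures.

R2 ‖ R_L = (64.7 × 41.3)/(64.7 + 41.3) = 25.21 Ω.
Then V_out = V_in · R2'/(R1 + R2') = 4.37 × 25.21/32.49 = 3.391 V.

V_out ≈ 3.39 V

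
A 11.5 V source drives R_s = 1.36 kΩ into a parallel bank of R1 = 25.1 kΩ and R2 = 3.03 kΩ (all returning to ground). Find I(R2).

Parallel bank: R_p = 1/(1/25.1 + 1/3.03) = 2.704 kΩ.
V_A = 11.5 × 2.704/4.064 = 7.651 V.
I(R2) = V_A / R2 = 7.651/3.03 = 2.525 mA.
(Equivalently: I_total = 2.830 mA, then current-divider fraction G_k/ΣG = 0.8923.)

I ≈ 2.53 mA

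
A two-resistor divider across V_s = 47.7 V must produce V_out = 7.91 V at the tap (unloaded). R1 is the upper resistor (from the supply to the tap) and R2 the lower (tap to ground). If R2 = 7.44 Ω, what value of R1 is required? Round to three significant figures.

R1 ≈ 37.4 Ω

Required fraction k = V_out/V_s = 0.1658.
R1 = R2·(1/k − 1) = 7.44 × 5.030 = 37.43 Ω.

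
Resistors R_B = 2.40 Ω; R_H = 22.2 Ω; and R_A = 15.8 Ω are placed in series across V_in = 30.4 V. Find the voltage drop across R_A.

V ≈ 11.9 V

ΣR = 2.40 + 22.2 + 15.8 = 40.40 Ω.
V = V_in · R/ΣR = 30.4 × 0.3911 = 11.89 V.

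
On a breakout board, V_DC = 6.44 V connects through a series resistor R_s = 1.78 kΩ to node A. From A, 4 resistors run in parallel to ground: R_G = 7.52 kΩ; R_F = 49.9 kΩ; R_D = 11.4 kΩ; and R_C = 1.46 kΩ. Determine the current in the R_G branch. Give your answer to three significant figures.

Parallel bank: R_p = 1/(1/7.52 + 1/49.9 + 1/11.4 + 1/1.46) = 1.080 kΩ.
V_A by voltage divider: V_A = 6.44 × 1.080/(1.78 + 1.080) = 2.432 V.
I(R_G) = V_A / R_G = 2.432/7.52 = 0.3234 mA.
(Check via current divider: I_total = 2.252 mA; share G_k/ΣG = 0.1437 → same result.)

I ≈ 0.323 mA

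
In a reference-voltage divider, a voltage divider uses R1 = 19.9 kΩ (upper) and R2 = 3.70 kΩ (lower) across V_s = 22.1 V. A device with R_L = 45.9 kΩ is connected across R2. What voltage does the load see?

The load sits in parallel with R2, giving an effective lower resistance R2' = R2·R_L/(R2+R_L) = 3.424 kΩ.
Now apply the divider: V_out = 22.1 × 0.1468 = 3.244 V.

V_out ≈ 3.24 V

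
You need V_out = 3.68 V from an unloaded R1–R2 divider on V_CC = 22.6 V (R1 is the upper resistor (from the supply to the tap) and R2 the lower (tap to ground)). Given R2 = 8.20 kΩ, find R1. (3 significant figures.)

R1 ≈ 42.2 kΩ

Required fraction k = V_out/V_CC = 0.1628.
R1 = R2·(1/k − 1) = 8.20 × 5.141 = 42.16 kΩ.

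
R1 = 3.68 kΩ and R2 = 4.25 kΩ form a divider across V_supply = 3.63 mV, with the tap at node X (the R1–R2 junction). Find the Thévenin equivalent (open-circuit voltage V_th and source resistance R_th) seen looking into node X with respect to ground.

V_th ≈ 1.95 mV, R_th ≈ 1.97 kΩ

With X open, the divider is unloaded: V_th = 3.63 × 4.25/7.930 = 1.945 mV.
With V_supply suppressed (replaced by a short), R_th = R1 ‖ R2 = (3.680 × 4.25)/(3.680 + 4.25) = 1.972 kΩ.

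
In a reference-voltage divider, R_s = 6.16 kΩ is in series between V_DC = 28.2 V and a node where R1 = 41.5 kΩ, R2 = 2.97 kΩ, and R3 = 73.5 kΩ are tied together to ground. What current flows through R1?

Parallel bank: R_p = 1/(1/41.5 + 1/2.97 + 1/73.5) = 2.671 kΩ.
V_A = 28.2 × 2.671/8.831 = 8.529 V.
Branch current I = V_A/R1 = 8.529/41.5 = 0.2055 mA.
(Check via current divider: I_total = 3.193 mA; share G_k/ΣG = 0.06436 → same result.)

I ≈ 0.206 mA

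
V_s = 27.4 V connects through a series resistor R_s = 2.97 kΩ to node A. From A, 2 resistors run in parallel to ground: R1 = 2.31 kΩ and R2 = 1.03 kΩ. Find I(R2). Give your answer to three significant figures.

Combine the parallel branches: R_p = (1/2.31 + 1/1.03)⁻¹ = 0.7124 kΩ.
V_A by voltage divider: V_A = 27.4 × 0.7124/(2.97 + 0.7124) = 5.301 V.
Branch current I = V_A/R2 = 5.301/1.03 = 5.146 mA.

I ≈ 5.15 mA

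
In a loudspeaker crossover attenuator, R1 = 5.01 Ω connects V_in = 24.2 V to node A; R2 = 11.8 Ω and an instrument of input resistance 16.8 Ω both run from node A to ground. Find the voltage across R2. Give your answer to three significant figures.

First combine the lower leg with the load: R2 ‖ R_L = 6.931 Ω.
Now apply the divider: V_out = 24.2 × 0.5805 = 14.05 V.

V_out ≈ 14.0 V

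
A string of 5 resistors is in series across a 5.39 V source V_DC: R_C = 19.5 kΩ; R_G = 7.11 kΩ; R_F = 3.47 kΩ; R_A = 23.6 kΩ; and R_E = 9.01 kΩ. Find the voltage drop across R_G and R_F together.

V ≈ 0.910 V

Total series resistance ΣR = 19.5 + 7.11 + 3.47 + 23.6 + 9.01 = 62.69 kΩ.
R_{R_G..R_F} = 7.11 + 3.47 = 10.58 kΩ.
By the voltage-divider rule, V = 5.39 × 10.58/62.69 = 0.9097 V.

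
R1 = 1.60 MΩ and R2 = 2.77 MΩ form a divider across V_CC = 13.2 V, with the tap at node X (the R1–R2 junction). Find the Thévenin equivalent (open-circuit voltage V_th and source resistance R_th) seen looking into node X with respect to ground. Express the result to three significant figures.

With X open, the divider is unloaded: V_th = 13.2 × 2.77/4.370 = 8.367 V.
Looking into X with the source shorted: R_th = R1·R2/(R1+R2) = 1.600 × 2.77/4.370 = 1.014 MΩ.

V_th ≈ 8.37 V, R_th ≈ 1.01 MΩ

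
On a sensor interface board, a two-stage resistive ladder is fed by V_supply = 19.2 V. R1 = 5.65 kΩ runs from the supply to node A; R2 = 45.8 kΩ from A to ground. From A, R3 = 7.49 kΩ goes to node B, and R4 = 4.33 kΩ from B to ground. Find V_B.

Node A sees R2 in parallel with the series input of stage 2, R3 + R4 = 11.82 kΩ.
R2 ‖ (R3+R4) = 9.395 kΩ.
So V_A = 19.2 × 0.6245 = 11.99 V.
Then the unloaded second divider: V_B = V_A × R4/(R3+R4) = 11.99 × 0.3663 = 4.392 V.

V_B ≈ 4.39 V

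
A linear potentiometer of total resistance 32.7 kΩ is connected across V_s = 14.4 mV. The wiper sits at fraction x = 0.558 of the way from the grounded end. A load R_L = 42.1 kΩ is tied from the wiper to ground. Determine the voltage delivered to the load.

The pot divides into 14.45 kΩ above the wiper and 18.25 kΩ below.
Lower segment in parallel with the load: 18.25 ‖ 42.1 = 12.73 kΩ.
Then V_out = V_s · 12.73/(14.45 + 12.73) = 6.743 mV.

V_out ≈ 6.74 mV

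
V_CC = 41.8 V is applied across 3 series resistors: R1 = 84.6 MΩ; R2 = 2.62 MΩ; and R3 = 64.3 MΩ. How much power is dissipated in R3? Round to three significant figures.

ΣR = 151.5 MΩ → I = 41.8/151.5 = 0.2759 µA.
V(R3) = I·R = 17.74 V; P = V·I = 17.74 × 0.2759 = 4.894 µW.

P ≈ 4.89 µW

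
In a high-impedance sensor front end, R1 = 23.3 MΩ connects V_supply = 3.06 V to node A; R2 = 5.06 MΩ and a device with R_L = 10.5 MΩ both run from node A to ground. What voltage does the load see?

First combine the lower leg with the load: R2 ‖ R_L = 3.415 MΩ.
Then V_out = V_supply · R2'/(R1 + R2') = 3.06 × 3.415/26.71 = 0.3911 V.
(Unloaded it would be 0.546 V; the load pulls it down.)

V_out ≈ 0.391 V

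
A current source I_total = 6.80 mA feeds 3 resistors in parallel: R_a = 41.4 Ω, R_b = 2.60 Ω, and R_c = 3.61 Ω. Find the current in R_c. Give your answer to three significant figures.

I ≈ 2.75 mA

Conductances: ΣG = 1/41.4 + 1/2.60 + 1/3.61 = 0.6858 (1/Ω).
R_c takes the fraction G_k/ΣG = 0.2770/0.6858 = 0.4039, so I = 6.80 × 0.4039 = 2.747 mA.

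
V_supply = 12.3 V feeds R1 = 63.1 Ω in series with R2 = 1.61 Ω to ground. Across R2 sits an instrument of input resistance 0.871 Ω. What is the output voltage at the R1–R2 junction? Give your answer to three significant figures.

First combine the lower leg with the load: R2 ‖ R_L = 0.5652 Ω.
Now apply the divider: V_out = 12.3 × 0.008878 = 0.1092 V.

V_out ≈ 0.109 V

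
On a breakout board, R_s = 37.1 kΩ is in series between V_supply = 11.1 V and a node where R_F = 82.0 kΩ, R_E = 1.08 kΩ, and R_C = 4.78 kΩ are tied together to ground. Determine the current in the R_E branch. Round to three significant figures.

I ≈ 0.236 mA

Parallel bank: R_p = 1/(1/82.0 + 1/1.08 + 1/4.78) = 0.8716 kΩ.
V_A by voltage divider: V_A = 11.1 × 0.8716/(37.1 + 0.8716) = 0.2548 V.
I(R_E) = V_A / R_E = 0.2548/1.08 = 0.2359 mA.
(Check via current divider: I_total = 0.2923 mA; share G_k/ΣG = 0.8070 → same result.)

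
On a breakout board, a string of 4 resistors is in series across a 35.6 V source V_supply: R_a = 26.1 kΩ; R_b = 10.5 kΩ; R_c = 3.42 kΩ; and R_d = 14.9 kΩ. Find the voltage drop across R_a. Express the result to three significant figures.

V ≈ 16.9 V

Series total: ΣR = 26.1 + 10.5 + 3.42 + 14.9 = 54.92 kΩ.
Voltage divider: V = V_supply · (26.10 / 54.92) = 35.6 × 0.4752 = 16.92 V.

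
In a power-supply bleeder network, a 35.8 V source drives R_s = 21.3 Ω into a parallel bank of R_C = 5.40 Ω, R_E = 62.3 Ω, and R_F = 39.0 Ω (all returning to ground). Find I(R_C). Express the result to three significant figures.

I ≈ 1.14 A

Combine the parallel branches: R_p = (1/5.40 + 1/62.3 + 1/39.0)⁻¹ = 4.408 Ω.
Node voltage V_A = V_supply · R_p/(R_s + R_p) = 35.8 × 0.1715 = 6.138 V.
Branch current I = V_A/R_C = 6.138/5.40 = 1.137 A.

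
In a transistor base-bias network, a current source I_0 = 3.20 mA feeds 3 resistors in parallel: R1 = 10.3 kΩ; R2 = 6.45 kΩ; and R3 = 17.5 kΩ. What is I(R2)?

I ≈ 1.60 mA

Conductances: ΣG = 1/10.3 + 1/6.45 + 1/17.5 = 0.3093 (1/kΩ).
Current divider: I(R2) = I_0 · G_k/ΣG = 3.20 × (0.1550/0.3093) = 3.20 × 0.5013 = 1.604 mA.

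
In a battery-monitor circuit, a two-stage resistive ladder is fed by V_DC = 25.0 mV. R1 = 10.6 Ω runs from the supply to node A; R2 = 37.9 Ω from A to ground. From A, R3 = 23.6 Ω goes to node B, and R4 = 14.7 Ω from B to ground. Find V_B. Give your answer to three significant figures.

Node A sees R2 in parallel with the series input of stage 2, R3 + R4 = 38.30 Ω.
R2 ‖ (R3+R4) = 19.05 Ω.
First divider: V_A = V_DC · 19.05/(10.6 + 19.05) = 16.06 mV.
V_B = V_A × 0.3838 = 6.165 mV.

V_B ≈ 6.16 mV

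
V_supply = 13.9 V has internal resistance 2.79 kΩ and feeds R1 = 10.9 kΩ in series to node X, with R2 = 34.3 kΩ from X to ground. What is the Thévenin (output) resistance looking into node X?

R_th ≈ 9.78 kΩ

R1' = 2.79 + 10.9 = 13.69 kΩ (source resistance + R1).
Zeroing V_supply shorts the top of R1' to ground, so R_th = R1' ‖ R2 = 9.785 kΩ.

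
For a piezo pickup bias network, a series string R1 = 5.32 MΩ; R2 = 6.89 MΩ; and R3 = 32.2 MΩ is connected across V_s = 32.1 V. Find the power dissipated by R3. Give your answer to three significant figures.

Series current I = V_s/ΣR = 32.1/44.41 = 0.7228 µA.
P = I²R = 0.5225 × 32.2 = 16.82 µW.

P ≈ 16.8 µW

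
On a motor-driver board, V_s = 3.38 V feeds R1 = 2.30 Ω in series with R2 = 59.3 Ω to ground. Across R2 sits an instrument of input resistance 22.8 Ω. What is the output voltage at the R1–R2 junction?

V_out ≈ 2.97 V

The load sits in parallel with R2, giving an effective lower resistance R2' = R2·R_L/(R2+R_L) = 16.47 Ω.
Now apply the divider: V_out = 3.38 × 0.8775 = 2.966 V.
(Unloaded it would be 3.25 V; the load pulls it down.)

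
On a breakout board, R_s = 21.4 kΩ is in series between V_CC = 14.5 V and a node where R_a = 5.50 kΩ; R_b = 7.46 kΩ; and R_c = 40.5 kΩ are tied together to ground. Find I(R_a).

Parallel bank: R_p = 1/(1/5.50 + 1/7.46 + 1/40.5) = 2.936 kΩ.
V_A = 14.5 × 2.936/24.34 = 1.750 V.
I(R_a) = V_A / R_a = 1.750/5.50 = 0.3181 mA.

I ≈ 0.318 mA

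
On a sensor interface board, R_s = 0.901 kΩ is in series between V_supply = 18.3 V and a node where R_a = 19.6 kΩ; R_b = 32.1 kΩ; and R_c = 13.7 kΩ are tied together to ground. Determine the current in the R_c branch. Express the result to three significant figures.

I ≈ 1.17 mA

Equivalent of the parallel group: R_p = 6.445 kΩ.
V_A = 18.3 × 6.445/7.346 = 16.06 V.
I(R_c) = V_A / R_c = 16.06/13.7 = 1.172 mA.
(Check via current divider: I_total = 2.491 mA; share G_k/ΣG = 0.4704 → same result.)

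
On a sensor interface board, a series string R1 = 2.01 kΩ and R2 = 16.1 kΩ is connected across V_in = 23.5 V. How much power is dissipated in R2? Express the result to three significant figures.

P ≈ 27.1 mW

Series current I = V_in/ΣR = 23.5/18.11 = 1.298 mA.
P = I²R = 1.684 × 16.1 = 27.11 mW.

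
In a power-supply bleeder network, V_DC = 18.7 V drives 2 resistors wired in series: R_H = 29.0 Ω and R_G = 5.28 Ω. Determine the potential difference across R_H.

Total series resistance ΣR = 29.0 + 5.28 = 34.28 Ω.
By the voltage-divider rule, V = 18.7 × 29.00/34.28 = 15.82 V.

V ≈ 15.8 V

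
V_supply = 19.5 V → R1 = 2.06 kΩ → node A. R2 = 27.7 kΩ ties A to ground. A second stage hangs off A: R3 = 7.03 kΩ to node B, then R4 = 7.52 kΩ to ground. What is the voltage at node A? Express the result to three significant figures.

Node A sees R2 in parallel with the series input of stage 2, R3 + R4 = 14.55 kΩ.
R2 ‖ (R3+R4) = 9.539 kΩ.
First divider: V_A = V_supply · 9.539/(2.06 + 9.539) = 16.04 V.

V_A ≈ 16.0 V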